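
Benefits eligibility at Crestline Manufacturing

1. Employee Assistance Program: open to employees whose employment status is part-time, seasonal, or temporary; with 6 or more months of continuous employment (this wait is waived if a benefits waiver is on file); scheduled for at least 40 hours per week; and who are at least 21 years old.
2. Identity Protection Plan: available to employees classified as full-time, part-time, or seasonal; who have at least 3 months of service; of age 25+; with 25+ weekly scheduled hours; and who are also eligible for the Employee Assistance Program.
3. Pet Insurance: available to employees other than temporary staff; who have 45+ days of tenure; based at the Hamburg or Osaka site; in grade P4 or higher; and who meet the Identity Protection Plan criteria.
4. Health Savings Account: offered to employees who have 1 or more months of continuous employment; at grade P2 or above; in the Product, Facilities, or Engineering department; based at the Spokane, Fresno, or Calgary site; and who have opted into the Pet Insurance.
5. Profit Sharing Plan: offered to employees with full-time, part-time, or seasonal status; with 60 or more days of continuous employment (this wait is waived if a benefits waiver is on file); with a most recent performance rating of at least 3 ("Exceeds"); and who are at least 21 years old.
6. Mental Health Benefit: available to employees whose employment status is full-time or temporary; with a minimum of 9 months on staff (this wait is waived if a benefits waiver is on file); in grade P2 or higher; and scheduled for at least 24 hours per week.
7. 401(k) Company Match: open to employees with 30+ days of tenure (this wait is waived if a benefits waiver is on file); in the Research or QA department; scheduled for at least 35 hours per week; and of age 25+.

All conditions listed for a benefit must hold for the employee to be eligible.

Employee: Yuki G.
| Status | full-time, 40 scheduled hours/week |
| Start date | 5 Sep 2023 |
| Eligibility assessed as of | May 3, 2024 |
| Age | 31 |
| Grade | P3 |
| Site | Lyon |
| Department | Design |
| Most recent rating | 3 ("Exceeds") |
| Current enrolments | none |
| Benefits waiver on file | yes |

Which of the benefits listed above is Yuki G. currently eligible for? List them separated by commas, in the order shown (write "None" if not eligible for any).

Service from 5 Sep 2023 to May 3, 2024: 241 days.
Employee Assistance Program — status full-time ✗ (requires part-time, seasonal, or temporary) → not eligible.
Identity Protection Plan — status full-time ✓; service 241 days ≥ 3 months (≈90 days) ✓; age 31 ≥ 25 ✓; 40 hrs/wk ≥ 25 ✓; not eligible for Employee Assistance Program ✗ → not eligible.
Pet Insurance — status full-time ✓ (not excluded); service 241 days ≥ 45 days ✓; site Lyon ✗ (not Hamburg or Osaka) → not eligible.
Health Savings Account — service 241 days ≥ 1 month (≈30 days) ✓; grade P3 ≥ P2 ✓; dept Design ✗ → not eligible.
Profit Sharing Plan — status full-time ✓; benefits waiver on file ✓; rating 3 ≥ 3 ✓; age 31 ≥ 21 ✓ → eligible.
Mental Health Benefit — status full-time ✓; benefits waiver on file ✓; grade P3 ≥ P2 ✓; 40 hrs/wk ≥ 24 ✓ → eligible.
401(k) Company Match — benefits waiver on file ✓; dept Design ✗ → not eligible.

Profit Sharing Plan, Mental Health Benefit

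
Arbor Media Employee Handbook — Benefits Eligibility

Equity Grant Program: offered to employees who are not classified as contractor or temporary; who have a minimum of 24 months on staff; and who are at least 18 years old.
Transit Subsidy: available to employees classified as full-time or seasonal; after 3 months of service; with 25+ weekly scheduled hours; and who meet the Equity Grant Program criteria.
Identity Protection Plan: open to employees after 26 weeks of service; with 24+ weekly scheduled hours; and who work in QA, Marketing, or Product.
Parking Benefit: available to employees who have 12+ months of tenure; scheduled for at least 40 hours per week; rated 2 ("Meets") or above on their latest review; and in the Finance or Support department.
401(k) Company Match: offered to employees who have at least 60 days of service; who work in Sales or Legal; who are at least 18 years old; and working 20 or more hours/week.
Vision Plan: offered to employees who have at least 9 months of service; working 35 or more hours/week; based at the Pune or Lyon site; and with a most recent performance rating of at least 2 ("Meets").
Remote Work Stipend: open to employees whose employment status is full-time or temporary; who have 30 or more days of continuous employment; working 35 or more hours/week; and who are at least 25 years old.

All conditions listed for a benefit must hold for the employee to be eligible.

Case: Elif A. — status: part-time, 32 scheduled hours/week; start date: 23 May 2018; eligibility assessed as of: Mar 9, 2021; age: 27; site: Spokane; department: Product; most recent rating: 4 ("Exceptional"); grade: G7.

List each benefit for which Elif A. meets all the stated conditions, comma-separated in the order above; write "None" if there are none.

Equity Grant Program, Identity Protection Plan

Service from 23 May 2018 to Mar 9, 2021: 1021 days.
Equity Grant Program — status part-time ✓ (not excluded); service 1021 days ≥ 24 months (≈720 days) ✓; age 27 ≥ 18 ✓ → eligible.
Transit Subsidy — status part-time ✗ (requires full-time or seasonal) → not eligible.
Identity Protection Plan — service 1021 days ≥ 26 weeks (≈182 days) ✓; 32 hrs/wk ≥ 24 ✓; dept Product ✓ → eligible.
Parking Benefit — service 1021 days ≥ 12 months (≈360 days) ✓; 32 hrs/wk < 40 ✗ → not eligible.
401(k) Company Match — service 1021 days ≥ 60 days ✓; dept Product ✗ → not eligible.
Vision Plan — service 1021 days ≥ 9 months (≈270 days) ✓; 32 hrs/wk < 35 ✗ → not eligible.
Remote Work Stipend — status part-time ✗ (requires full-time or temporary) → not eligible.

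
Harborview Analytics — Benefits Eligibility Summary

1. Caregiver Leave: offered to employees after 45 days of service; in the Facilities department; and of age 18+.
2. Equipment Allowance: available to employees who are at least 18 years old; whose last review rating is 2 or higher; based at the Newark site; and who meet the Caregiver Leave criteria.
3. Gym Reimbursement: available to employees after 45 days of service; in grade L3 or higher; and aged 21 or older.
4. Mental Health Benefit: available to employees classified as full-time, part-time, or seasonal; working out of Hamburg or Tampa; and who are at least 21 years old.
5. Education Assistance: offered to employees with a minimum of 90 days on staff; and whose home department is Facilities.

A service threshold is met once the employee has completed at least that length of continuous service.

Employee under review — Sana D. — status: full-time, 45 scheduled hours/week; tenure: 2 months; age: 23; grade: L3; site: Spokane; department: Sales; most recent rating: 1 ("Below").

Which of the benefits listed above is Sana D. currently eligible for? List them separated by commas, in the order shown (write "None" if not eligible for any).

Gym Reimbursement

Caregiver Leave — service 2 months ≥ 45 days ✓; dept Sales ✗ → not eligible.
Equipment Allowance — age 23 ≥ 18 ✓; rating 1 < 2 ✗ → not eligible.
Gym Reimbursement — service 2 months ≥ 45 days ✓; grade L3 ≥ L3 ✓; age 23 ≥ 21 ✓ → eligible.
Mental Health Benefit — status full-time ✓; site Spokane ✗ (not Hamburg or Tampa) → not eligible.
Education Assistance — service 2 months < 90 days ✗ → not eligible.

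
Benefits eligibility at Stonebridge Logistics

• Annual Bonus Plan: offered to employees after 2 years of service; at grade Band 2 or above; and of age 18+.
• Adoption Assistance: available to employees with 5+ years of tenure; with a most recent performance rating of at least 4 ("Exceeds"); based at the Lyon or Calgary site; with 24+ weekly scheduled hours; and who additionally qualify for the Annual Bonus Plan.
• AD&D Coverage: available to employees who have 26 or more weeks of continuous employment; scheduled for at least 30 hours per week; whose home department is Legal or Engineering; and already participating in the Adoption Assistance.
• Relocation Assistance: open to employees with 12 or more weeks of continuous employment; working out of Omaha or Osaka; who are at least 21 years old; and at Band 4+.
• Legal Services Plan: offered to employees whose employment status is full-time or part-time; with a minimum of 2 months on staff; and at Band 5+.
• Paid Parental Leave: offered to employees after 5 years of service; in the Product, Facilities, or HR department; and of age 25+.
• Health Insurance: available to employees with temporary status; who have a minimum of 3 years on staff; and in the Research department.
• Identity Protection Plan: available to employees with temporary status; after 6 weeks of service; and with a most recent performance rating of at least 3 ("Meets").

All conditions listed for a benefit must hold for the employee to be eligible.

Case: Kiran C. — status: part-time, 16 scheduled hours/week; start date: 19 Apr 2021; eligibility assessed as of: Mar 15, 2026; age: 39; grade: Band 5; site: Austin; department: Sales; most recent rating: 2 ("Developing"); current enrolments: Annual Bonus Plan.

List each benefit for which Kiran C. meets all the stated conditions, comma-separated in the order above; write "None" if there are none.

Service from 19 Apr 2021 to Mar 15, 2026: 1791 days.
Annual Bonus Plan — service 1791 days ≥ 2 years (≈730 days) ✓; grade Band 5 ≥ Band 2 ✓; age 39 ≥ 18 ✓ → eligible.
Adoption Assistance — service 1791 days < 5 years (≈1825 days) ✗ → not eligible.
AD&D Coverage — service 1791 days ≥ 26 weeks (≈182 days) ✓; 16 hrs/wk < 30 ✗ → not eligible.
Relocation Assistance — service 1791 days ≥ 12 weeks (≈84 days) ✓; site Austin ✗ (not Omaha or Osaka) → not eligible.
Legal Services Plan — status part-time ✓; service 1791 days ≥ 2 months (≈60 days) ✓; grade Band 5 ≥ Band 5 ✓ → eligible.
Paid Parental Leave — service 1791 days < 5 years (≈1825 days) ✗ → not eligible.
Health Insurance — status part-time ✗ (requires temporary) → not eligible.
Identity Protection Plan — status part-time ✗ (requires temporary) → not eligible.

Annual Bonus Plan, Legal Services Plan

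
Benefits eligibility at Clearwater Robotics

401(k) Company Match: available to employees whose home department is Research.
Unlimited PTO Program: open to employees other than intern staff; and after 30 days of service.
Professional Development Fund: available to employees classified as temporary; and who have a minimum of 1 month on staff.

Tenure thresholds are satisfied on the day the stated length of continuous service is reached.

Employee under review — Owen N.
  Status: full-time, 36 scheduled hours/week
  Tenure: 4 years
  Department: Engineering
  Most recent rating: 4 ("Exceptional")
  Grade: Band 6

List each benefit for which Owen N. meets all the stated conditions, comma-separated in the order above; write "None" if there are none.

Unlimited PTO Program

401(k) Company Match — dept Engineering ✗ → not eligible.
Unlimited PTO Program — status full-time ✓ (not excluded); service 4 years ≥ 30 days ✓ → eligible.
Professional Development Fund — status full-time ✗ (requires temporary) → not eligible.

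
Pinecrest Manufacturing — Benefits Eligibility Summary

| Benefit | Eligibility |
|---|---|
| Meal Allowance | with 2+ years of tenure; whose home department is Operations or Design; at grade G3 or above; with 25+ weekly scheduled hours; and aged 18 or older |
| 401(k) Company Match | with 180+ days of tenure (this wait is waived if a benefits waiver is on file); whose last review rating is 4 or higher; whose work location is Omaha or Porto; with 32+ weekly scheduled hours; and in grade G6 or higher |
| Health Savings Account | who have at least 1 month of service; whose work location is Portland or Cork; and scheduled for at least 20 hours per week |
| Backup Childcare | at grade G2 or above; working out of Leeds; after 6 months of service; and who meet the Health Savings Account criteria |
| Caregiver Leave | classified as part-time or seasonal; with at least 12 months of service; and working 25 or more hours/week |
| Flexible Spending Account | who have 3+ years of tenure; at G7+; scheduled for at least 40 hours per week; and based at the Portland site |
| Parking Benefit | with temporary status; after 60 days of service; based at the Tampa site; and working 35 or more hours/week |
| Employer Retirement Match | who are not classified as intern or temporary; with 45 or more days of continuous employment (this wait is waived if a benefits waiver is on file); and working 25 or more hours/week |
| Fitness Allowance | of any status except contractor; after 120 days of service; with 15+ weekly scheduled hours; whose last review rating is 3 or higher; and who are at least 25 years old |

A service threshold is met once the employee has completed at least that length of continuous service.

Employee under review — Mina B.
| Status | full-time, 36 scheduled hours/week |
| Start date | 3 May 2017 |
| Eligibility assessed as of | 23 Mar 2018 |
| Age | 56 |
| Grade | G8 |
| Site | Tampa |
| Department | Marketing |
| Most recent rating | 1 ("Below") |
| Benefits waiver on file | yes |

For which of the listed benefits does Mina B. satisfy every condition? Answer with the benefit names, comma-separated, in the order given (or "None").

Service from 3 May 2017 to 23 Mar 2018: 324 days.
Meal Allowance — service 324 days < 2 years (≈730 days) ✗ → not eligible.
401(k) Company Match — benefits waiver on file ✓; rating 1 < 4 ✗ → not eligible.
Health Savings Account — service 324 days ≥ 1 month (≈30 days) ✓; site Tampa ✗ (not Portland or Cork) → not eligible.
Backup Childcare — grade G8 ≥ G2 ✓; site Tampa ✗ (not Leeds) → not eligible.
Caregiver Leave — status full-time ✗ (requires part-time or seasonal) → not eligible.
Flexible Spending Account — service 324 days < 3 years (≈1095 days) ✗ → not eligible.
Parking Benefit — status full-time ✗ (requires temporary) → not eligible.
Employer Retirement Match — status full-time ✓ (not excluded); benefits waiver on file ✓; 36 hrs/wk ≥ 25 ✓ → eligible.
Fitness Allowance — status full-time ✓ (not excluded); service 324 days ≥ 120 days ✓; 36 hrs/wk ≥ 15 ✓; rating 1 < 3 ✗ → not eligible.

Employer Retirement Match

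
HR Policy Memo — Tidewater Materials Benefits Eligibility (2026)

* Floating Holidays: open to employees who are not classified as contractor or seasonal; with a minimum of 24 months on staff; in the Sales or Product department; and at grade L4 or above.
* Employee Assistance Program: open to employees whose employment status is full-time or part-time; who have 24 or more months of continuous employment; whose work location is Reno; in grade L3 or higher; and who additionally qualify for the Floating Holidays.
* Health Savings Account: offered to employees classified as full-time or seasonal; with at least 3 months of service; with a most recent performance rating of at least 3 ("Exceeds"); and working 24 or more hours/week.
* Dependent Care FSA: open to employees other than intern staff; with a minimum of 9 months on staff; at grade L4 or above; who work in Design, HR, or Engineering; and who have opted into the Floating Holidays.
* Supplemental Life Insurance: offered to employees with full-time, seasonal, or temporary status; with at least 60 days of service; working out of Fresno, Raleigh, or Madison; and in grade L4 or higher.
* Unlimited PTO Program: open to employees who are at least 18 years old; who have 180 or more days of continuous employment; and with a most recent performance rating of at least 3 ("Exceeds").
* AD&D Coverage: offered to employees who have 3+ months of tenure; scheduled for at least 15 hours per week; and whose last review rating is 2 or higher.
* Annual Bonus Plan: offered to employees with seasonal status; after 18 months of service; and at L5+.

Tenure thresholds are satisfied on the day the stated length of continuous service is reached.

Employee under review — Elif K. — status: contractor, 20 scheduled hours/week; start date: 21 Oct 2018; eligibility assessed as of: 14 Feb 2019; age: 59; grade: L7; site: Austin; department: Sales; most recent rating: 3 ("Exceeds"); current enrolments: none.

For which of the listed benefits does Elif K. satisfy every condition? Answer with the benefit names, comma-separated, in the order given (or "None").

Service from 21 Oct 2018 to 14 Feb 2019: 116 days.
Floating Holidays — status contractor ✗ (excluded) → not eligible.
Employee Assistance Program — status contractor ✗ (requires full-time or part-time) → not eligible.
Health Savings Account — status contractor ✗ (requires full-time or seasonal) → not eligible.
Dependent Care FSA — status contractor ✓ (not excluded); service 116 days < 9 months (≈270 days) ✗ → not eligible.
Supplemental Life Insurance — status contractor ✗ (requires full-time, seasonal, or temporary) → not eligible.
Unlimited PTO Program — age 59 ≥ 18 ✓; service 116 days < 180 days ✗ → not eligible.
AD&D Coverage — service 116 days ≥ 3 months (≈90 days) ✓; 20 hrs/wk ≥ 15 ✓; rating 3 ≥ 2 ✓ → eligible.
Annual Bonus Plan — status contractor ✗ (requires seasonal) → not eligible.

AD&D Coverage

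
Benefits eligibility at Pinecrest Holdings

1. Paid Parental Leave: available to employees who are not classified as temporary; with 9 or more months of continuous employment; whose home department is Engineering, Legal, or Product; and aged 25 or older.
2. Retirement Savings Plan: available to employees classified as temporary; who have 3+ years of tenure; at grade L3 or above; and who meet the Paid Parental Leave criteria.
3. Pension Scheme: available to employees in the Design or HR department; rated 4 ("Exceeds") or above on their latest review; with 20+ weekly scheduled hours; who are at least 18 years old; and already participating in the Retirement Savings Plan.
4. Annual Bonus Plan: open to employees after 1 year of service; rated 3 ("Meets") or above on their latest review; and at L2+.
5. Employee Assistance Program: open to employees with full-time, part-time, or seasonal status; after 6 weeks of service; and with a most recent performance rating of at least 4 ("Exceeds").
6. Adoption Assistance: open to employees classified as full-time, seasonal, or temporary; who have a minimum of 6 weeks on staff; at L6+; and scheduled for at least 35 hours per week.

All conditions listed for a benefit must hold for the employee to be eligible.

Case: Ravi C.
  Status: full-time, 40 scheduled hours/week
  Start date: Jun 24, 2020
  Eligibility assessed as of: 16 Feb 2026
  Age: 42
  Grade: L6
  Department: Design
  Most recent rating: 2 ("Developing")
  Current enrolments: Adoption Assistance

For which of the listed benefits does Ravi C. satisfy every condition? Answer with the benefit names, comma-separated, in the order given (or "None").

Adoption Assistance

Service from Jun 24, 2020 to 16 Feb 2026: 2063 days.
Paid Parental Leave — status full-time ✓ (not excluded); service 2063 days ≥ 9 months (≈270 days) ✓; dept Design ✗ → not eligible.
Retirement Savings Plan — status full-time ✗ (requires temporary) → not eligible.
Pension Scheme — dept Design ✓; rating 2 < 4 ✗ → not eligible.
Annual Bonus Plan — service 2063 days ≥ 1 year (≈365 days) ✓; rating 2 < 3 ✗ → not eligible.
Employee Assistance Program — status full-time ✓; service 2063 days ≥ 6 weeks (≈42 days) ✓; rating 2 < 4 ✗ → not eligible.
Adoption Assistance — status full-time ✓; service 2063 days ≥ 6 weeks (≈42 days) ✓; grade L6 ≥ L6 ✓; 40 hrs/wk ≥ 35 ✓ → eligible.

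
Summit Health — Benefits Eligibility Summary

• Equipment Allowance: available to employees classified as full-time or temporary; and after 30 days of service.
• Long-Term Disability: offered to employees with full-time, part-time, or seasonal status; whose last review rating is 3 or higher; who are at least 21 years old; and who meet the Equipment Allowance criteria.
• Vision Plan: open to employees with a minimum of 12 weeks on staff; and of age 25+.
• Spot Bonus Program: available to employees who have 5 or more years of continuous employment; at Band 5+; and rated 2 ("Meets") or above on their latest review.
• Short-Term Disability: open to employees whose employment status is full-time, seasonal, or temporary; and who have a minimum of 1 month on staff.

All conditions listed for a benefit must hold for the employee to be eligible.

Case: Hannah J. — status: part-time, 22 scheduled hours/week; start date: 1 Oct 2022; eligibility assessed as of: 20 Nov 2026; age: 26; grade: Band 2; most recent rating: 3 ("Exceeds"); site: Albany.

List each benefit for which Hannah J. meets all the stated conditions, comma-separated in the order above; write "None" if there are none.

Service from 1 Oct 2022 to 20 Nov 2026: 1511 days.
Equipment Allowance — status part-time ✗ (requires full-time or temporary) → not eligible.
Long-Term Disability — status part-time ✓; rating 3 ≥ 3 ✓; age 26 ≥ 21 ✓; not eligible for Equipment Allowance ✗ → not eligible.
Vision Plan — service 1511 days ≥ 12 weeks (≈84 days) ✓; age 26 ≥ 25 ✓ → eligible.
Spot Bonus Program — service 1511 days < 5 years (≈1825 days) ✗ → not eligible.
Short-Term Disability — status part-time ✗ (requires full-time, seasonal, or temporary) → not eligible.

Vision Plan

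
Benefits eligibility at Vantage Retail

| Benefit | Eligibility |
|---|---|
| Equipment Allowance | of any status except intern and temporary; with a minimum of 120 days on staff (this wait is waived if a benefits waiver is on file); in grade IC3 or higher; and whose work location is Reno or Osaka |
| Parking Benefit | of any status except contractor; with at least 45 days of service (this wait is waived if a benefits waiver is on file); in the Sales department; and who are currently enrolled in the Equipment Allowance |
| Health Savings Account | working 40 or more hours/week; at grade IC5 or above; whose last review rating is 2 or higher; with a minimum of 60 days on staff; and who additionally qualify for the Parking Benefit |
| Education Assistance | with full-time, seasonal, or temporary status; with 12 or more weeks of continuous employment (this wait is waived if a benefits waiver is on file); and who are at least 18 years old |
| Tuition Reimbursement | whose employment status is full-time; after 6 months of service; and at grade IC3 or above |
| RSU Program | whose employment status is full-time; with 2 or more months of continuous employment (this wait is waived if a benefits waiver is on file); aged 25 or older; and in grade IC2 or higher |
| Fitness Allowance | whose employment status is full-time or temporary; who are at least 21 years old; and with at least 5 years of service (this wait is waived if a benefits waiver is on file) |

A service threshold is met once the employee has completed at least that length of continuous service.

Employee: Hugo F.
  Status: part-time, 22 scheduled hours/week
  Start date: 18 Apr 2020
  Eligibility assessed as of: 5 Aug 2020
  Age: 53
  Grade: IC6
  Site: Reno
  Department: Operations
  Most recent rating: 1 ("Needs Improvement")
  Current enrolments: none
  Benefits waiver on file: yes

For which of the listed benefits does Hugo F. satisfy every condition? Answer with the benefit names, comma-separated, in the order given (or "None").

Equipment Allowance

Service from 18 Apr 2020 to 5 Aug 2020: 109 days.
Equipment Allowance — status part-time ✓ (not excluded); benefits waiver on file ✓; grade IC6 ≥ IC3 ✓; site Reno ✓ → eligible.
Parking Benefit — status part-time ✓ (not excluded); benefits waiver on file ✓; dept Operations ✗ → not eligible.
Health Savings Account — 22 hrs/wk < 40 ✗ → not eligible.
Education Assistance — status part-time ✗ (requires full-time, seasonal, or temporary) → not eligible.
Tuition Reimbursement — status part-time ✗ (requires full-time) → not eligible.
RSU Program — status part-time ✗ (requires full-time) → not eligible.
Fitness Allowance — status part-time ✗ (requires full-time or temporary) → not eligible.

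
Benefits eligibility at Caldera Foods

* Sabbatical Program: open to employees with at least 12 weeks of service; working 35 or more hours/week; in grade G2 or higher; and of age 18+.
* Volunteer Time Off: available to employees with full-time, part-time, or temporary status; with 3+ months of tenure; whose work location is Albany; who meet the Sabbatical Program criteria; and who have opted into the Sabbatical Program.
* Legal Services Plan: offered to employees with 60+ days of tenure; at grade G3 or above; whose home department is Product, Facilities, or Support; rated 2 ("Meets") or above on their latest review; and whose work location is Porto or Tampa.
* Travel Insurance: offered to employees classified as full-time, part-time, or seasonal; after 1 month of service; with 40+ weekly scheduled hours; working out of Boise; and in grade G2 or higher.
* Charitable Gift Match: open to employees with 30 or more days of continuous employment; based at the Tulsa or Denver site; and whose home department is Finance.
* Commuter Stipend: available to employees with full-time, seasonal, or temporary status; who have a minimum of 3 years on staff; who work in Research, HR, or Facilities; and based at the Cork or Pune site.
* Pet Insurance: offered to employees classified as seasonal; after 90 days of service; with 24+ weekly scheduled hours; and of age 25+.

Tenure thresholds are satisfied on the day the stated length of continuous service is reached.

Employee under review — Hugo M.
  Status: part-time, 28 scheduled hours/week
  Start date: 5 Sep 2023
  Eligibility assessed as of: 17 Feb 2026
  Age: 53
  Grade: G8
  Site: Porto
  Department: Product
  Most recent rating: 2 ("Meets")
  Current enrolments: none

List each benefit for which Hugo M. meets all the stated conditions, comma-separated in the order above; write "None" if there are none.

Legal Services Plan

Service from 5 Sep 2023 to 17 Feb 2026: 896 days.
Sabbatical Program — service 896 days ≥ 12 weeks (≈84 days) ✓; 28 hrs/wk < 35 ✗ → not eligible.
Volunteer Time Off — status part-time ✓; service 896 days ≥ 3 months (≈90 days) ✓; site Porto ✗ (not Albany) → not eligible.
Legal Services Plan — service 896 days ≥ 60 days ✓; grade G8 ≥ G3 ✓; dept Product ✓; rating 2 ≥ 2 ✓; site Porto ✓ → eligible.
Travel Insurance — status part-time ✓; service 896 days ≥ 1 month (≈30 days) ✓; 28 hrs/wk < 40 ✗ → not eligible.
Charitable Gift Match — service 896 days ≥ 30 days ✓; site Porto ✗ (not Tulsa or Denver) → not eligible.
Commuter Stipend — status part-time ✗ (requires full-time, seasonal, or temporary) → not eligible.
Pet Insurance — status part-time ✗ (requires seasonal) → not eligible.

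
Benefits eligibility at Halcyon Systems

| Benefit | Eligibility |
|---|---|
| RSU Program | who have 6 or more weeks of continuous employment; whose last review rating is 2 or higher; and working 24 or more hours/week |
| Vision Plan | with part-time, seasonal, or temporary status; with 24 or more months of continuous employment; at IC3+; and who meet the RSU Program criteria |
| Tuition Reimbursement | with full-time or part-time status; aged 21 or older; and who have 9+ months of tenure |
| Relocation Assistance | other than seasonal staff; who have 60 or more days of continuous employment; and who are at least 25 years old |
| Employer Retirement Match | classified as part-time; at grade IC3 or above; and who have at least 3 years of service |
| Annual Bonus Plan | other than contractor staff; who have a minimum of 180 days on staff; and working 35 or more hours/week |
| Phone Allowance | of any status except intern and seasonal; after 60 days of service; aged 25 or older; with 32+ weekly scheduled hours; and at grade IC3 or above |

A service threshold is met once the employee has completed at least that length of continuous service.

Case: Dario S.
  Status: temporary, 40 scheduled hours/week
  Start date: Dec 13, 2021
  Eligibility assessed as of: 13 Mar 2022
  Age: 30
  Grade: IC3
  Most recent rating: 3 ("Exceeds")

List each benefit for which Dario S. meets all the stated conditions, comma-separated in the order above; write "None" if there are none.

RSU Program, Relocation Assistance, Phone Allowance

Service from Dec 13, 2021 to 13 Mar 2022: 90 days.
RSU Program — service 90 days ≥ 6 weeks (≈42 days) ✓; rating 3 ≥ 2 ✓; 40 hrs/wk ≥ 24 ✓ → eligible.
Vision Plan — status temporary ✓; service 90 days < 24 months (≈720 days) ✗ → not eligible.
Tuition Reimbursement — status temporary ✗ (requires full-time or part-time) → not eligible.
Relocation Assistance — status temporary ✓ (not excluded); service 90 days ≥ 60 days ✓; age 30 ≥ 25 ✓ → eligible.
Employer Retirement Match — status temporary ✗ (requires part-time) → not eligible.
Annual Bonus Plan — status temporary ✓ (not excluded); service 90 days < 180 days ✗ → not eligible.
Phone Allowance — status temporary ✓ (not excluded); service 90 days ≥ 60 days ✓; age 30 ≥ 25 ✓; 40 hrs/wk ≥ 32 ✓; grade IC3 ≥ IC3 ✓ → eligible.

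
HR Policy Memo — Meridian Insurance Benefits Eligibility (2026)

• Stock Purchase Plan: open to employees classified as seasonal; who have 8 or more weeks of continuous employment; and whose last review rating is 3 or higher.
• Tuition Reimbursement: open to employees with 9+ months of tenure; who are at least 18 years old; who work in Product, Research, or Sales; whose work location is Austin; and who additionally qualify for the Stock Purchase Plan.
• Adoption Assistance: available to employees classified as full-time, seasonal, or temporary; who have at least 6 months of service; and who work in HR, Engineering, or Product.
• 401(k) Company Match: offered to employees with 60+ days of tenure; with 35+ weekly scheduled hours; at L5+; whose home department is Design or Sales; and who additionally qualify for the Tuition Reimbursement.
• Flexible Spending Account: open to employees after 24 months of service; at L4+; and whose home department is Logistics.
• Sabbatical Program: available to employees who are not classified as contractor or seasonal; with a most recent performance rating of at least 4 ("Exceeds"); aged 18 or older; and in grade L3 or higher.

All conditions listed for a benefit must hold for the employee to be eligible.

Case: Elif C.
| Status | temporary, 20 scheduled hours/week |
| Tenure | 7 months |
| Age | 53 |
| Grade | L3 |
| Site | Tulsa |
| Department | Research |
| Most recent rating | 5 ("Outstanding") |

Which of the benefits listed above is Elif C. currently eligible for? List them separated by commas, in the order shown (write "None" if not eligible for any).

Stock Purchase Plan — status temporary ✗ (requires seasonal) → not eligible.
Tuition Reimbursement — service 7 months < 9 months ✗ → not eligible.
Adoption Assistance — status temporary ✓; service 7 months ≥ 6 months ✓; dept Research ✗ → not eligible.
401(k) Company Match — service 7 months ≥ 60 days ✓; 20 hrs/wk < 35 ✗ → not eligible.
Flexible Spending Account — service 7 months < 24 months ✗ → not eligible.
Sabbatical Program — status temporary ✓ (not excluded); rating 5 ≥ 4 ✓; age 53 ≥ 18 ✓; grade L3 ≥ L3 ✓ → eligible.

Sabbatical Program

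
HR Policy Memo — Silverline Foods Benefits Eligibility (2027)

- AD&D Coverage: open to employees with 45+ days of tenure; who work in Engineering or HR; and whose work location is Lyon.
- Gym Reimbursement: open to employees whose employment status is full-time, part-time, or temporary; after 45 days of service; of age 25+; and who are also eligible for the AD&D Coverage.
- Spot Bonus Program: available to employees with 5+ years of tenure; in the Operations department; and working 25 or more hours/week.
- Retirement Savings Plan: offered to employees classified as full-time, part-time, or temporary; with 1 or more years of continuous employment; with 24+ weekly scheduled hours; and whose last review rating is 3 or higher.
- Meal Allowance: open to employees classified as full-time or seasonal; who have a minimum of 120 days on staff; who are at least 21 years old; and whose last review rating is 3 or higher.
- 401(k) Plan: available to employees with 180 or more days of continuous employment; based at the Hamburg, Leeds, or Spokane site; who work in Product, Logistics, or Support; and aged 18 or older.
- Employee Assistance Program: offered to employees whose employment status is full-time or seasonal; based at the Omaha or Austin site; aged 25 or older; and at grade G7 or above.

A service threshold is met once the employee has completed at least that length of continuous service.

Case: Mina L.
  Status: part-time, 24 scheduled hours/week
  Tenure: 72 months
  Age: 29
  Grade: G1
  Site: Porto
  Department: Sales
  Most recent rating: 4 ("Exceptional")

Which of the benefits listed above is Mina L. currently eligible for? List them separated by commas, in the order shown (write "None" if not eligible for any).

Retirement Savings Plan

AD&D Coverage — service 72 months ≥ 45 days ✓; dept Sales ✗ → not eligible.
Gym Reimbursement — status part-time ✓; service 72 months ≥ 45 days ✓; age 29 ≥ 25 ✓; not eligible for AD&D Coverage ✗ → not eligible.
Spot Bonus Program — service 72 months ≥ 5 years (≈1825 days) ✓; dept Sales ✗ → not eligible.
Retirement Savings Plan — status part-time ✓; service 72 months ≥ 1 year (≈365 days) ✓; 24 hrs/wk ≥ 24 ✓; rating 4 ≥ 3 ✓ → eligible.
Meal Allowance — status part-time ✗ (requires full-time or seasonal) → not eligible.
401(k) Plan — service 72 months ≥ 180 days ✓; site Porto ✗ (not Hamburg, Leeds, or Spokane) → not eligible.
Employee Assistance Program — status part-time ✗ (requires full-time or seasonal) → not eligible.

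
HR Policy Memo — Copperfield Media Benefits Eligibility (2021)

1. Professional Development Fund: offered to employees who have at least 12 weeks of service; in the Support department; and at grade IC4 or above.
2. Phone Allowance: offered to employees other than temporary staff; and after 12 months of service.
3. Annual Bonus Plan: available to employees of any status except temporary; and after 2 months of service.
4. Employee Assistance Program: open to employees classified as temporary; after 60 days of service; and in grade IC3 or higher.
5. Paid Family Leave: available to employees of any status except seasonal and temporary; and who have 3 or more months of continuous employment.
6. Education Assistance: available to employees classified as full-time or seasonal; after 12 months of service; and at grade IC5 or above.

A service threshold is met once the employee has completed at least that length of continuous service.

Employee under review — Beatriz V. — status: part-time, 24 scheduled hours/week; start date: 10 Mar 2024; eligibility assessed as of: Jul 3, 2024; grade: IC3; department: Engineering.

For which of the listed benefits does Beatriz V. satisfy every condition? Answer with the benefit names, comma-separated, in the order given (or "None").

Annual Bonus Plan, Paid Family Leave

Service from 10 Mar 2024 to Jul 3, 2024: 115 days.
Professional Development Fund — service 115 days ≥ 12 weeks (≈84 days) ✓; dept Engineering ✗ → not eligible.
Phone Allowance — status part-time ✓ (not excluded); service 115 days < 12 months (≈360 days) ✗ → not eligible.
Annual Bonus Plan — status part-time ✓ (not excluded); service 115 days ≥ 2 months (≈60 days) ✓ → eligible.
Employee Assistance Program — status part-time ✗ (requires temporary) → not eligible.
Paid Family Leave — status part-time ✓ (not excluded); service 115 days ≥ 3 months (≈90 days) ✓ → eligible.
Education Assistance — status part-time ✗ (requires full-time or seasonal) → not eligible.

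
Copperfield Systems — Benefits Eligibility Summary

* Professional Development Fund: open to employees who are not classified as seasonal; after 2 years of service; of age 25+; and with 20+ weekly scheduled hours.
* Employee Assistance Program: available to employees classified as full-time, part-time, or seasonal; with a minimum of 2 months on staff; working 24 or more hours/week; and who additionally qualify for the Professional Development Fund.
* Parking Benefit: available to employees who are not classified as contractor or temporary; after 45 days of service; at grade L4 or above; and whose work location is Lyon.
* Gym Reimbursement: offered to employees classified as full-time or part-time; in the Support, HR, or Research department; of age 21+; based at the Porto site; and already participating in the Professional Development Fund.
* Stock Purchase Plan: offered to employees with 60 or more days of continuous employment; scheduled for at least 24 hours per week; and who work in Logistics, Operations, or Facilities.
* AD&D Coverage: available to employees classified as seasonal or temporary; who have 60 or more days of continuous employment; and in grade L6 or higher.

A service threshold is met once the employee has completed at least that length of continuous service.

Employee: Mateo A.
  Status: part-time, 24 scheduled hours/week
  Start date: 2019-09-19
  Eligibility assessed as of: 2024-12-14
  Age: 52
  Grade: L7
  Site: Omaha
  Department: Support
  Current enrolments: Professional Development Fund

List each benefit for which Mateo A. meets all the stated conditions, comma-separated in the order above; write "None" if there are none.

Service from 2019-09-19 to 2024-12-14: 1913 days.
Professional Development Fund — status part-time ✓ (not excluded); service 1913 days ≥ 2 years (≈730 days) ✓; age 52 ≥ 25 ✓; 24 hrs/wk ≥ 20 ✓ → eligible.
Employee Assistance Program — status part-time ✓; service 1913 days ≥ 2 months (≈60 days) ✓; 24 hrs/wk ≥ 24 ✓; eligible for Professional Development Fund ✓ → eligible.
Parking Benefit — status part-time ✓ (not excluded); service 1913 days ≥ 45 days ✓; grade L7 ≥ L4 ✓; site Omaha ✗ (not Lyon) → not eligible.
Gym Reimbursement — status part-time ✓; dept Support ✓; age 52 ≥ 21 ✓; site Omaha ✗ (not Porto) → not eligible.
Stock Purchase Plan — service 1913 days ≥ 60 days ✓; 24 hrs/wk ≥ 24 ✓; dept Support ✗ → not eligible.
AD&D Coverage — status part-time ✗ (requires seasonal or temporary) → not eligible.

Professional Development Fund, Employee Assistance Program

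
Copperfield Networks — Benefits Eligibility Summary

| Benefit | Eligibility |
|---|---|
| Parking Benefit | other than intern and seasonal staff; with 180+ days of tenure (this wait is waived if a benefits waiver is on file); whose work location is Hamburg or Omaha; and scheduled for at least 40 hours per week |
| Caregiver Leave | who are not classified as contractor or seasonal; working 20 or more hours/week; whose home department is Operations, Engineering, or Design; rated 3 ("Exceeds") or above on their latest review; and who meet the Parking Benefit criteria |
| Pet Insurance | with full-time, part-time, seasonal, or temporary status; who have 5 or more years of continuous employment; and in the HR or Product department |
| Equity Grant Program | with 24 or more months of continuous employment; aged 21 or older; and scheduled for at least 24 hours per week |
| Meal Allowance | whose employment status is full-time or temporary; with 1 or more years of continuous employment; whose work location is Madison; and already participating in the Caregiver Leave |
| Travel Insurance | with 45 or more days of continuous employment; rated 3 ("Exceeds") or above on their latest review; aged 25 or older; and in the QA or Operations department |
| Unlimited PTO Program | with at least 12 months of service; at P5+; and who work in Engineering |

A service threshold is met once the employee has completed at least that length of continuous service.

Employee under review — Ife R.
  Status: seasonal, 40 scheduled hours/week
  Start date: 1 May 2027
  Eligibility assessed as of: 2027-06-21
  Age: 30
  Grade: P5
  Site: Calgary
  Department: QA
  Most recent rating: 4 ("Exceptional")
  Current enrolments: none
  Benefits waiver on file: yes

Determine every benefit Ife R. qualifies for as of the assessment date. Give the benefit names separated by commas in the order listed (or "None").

Service from 1 May 2027 to 2027-06-21: 51 days.
Parking Benefit — status seasonal ✗ (excluded) → not eligible.
Caregiver Leave — status seasonal ✗ (excluded) → not eligible.
Pet Insurance — status seasonal ✓; service 51 days < 5 years (≈1825 days) ✗ → not eligible.
Equity Grant Program — service 51 days < 24 months (≈720 days) ✗ → not eligible.
Meal Allowance — status seasonal ✗ (requires full-time or temporary) → not eligible.
Travel Insurance — service 51 days ≥ 45 days ✓; rating 4 ≥ 3 ✓; age 30 ≥ 25 ✓; dept QA ✓ → eligible.
Unlimited PTO Program — service 51 days < 12 months (≈360 days) ✗ → not eligible.

Travel Insurance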